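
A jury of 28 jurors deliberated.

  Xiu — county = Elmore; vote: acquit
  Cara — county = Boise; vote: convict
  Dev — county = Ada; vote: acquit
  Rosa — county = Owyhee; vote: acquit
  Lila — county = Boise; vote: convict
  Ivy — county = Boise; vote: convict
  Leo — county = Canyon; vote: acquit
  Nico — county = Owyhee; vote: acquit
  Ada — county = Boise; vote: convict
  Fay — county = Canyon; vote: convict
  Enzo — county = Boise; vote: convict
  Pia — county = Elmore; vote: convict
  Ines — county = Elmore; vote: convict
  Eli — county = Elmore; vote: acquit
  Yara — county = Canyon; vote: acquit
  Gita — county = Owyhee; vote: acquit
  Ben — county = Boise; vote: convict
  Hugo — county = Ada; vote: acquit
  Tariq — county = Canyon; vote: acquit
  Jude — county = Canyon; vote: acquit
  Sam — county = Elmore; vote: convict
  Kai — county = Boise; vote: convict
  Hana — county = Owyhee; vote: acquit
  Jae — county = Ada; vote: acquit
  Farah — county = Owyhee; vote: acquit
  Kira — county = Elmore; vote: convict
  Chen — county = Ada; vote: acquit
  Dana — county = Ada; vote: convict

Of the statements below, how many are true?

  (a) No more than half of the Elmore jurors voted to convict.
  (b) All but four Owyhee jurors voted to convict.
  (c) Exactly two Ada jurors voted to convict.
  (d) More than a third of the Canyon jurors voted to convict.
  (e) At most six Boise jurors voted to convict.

(a) Elmore: |A| = 6, |A ∩ B| = 4; needs |A ∩ B| ≤ |A ∖ B| — false.
(b) Owyhee: |A| = 5, |A ∩ B| = 0; needs |A ∖ B| = 4 — false.
(c) Ada: |A| = 5, |A ∩ B| = 1; needs |A ∩ B| = 2 — false.
(d) Canyon: |A| = 5, |A ∩ B| = 1; needs |A ∩ B| / |A| > 1/3 — false.
(e) Boise: |A| = 7, |A ∩ B| = 7; needs |A ∩ B| ≤ 6 — false.

0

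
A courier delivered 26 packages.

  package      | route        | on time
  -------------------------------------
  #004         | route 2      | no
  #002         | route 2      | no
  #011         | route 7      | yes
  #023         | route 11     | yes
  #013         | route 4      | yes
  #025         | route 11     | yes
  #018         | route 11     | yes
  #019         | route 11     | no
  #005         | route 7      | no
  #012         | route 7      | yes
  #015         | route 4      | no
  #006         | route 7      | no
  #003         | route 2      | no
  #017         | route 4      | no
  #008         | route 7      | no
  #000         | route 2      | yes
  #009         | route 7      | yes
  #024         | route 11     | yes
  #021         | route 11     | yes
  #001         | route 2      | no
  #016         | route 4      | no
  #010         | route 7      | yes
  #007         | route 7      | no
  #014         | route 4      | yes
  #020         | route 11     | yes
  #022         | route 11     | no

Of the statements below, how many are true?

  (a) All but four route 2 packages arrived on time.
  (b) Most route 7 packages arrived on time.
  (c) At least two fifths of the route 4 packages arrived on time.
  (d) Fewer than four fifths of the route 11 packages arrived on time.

(a) route 2: |A| = 5, |A ∩ B| = 1; needs |A ∖ B| = 4 — true.
(b) route 7: |A| = 8, |A ∩ B| = 4; needs |A ∩ B| > |A ∖ B| — false.
(c) route 4: |A| = 5, |A ∩ B| = 2; needs |A ∩ B| / |A| ≥ 2/5 — true.
(d) route 11: |A| = 8, |A ∩ B| = 6; needs |A ∩ B| / |A| < 4/5 — true.

3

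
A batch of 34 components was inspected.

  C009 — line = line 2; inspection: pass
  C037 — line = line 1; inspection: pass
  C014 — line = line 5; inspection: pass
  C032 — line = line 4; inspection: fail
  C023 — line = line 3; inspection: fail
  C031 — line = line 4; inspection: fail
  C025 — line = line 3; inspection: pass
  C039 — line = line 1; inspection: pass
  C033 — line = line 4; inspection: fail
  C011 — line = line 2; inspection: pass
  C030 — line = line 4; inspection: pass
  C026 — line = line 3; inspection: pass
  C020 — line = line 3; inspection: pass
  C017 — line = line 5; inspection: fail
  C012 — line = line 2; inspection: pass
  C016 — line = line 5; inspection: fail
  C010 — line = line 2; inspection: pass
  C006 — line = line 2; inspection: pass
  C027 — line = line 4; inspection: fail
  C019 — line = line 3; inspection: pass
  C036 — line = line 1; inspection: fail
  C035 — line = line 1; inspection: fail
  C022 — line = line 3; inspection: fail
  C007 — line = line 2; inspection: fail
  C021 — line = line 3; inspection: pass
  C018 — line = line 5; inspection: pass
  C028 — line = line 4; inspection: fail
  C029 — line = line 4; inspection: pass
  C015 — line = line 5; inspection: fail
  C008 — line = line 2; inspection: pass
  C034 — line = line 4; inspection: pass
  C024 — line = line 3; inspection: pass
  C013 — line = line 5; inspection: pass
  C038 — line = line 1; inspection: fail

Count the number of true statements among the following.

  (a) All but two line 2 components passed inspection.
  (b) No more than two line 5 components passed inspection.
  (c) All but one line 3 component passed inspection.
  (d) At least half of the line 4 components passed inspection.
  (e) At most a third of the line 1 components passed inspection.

(a) line 2: |A| = 7, |A ∩ B| = 6; needs |A ∖ B| = 2 — false.
(b) line 5: |A| = 6, |A ∩ B| = 3; needs |A ∩ B| ≤ 2 — false.
(c) line 3: |A| = 8, |A ∩ B| = 6; needs |A ∖ B| = 1 — false.
(d) line 4: |A| = 8, |A ∩ B| = 3; needs |A ∩ B| ≥ |A ∖ B| — false.
(e) line 1: |A| = 5, |A ∩ B| = 2; needs |A ∩ B| / |A| ≤ 1/3 — false.

0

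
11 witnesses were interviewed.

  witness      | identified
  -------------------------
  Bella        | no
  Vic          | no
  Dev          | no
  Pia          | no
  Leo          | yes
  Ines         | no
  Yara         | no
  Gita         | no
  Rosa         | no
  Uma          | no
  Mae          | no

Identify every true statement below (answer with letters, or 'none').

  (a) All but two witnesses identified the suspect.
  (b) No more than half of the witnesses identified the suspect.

|A| = 11, |A ∩ B| = 1, |A ∖ B| = 10.
(a) |A ∖ B| = 2: fails.
(b) |A ∩ B| ≤ |A ∖ B|: holds.

(b)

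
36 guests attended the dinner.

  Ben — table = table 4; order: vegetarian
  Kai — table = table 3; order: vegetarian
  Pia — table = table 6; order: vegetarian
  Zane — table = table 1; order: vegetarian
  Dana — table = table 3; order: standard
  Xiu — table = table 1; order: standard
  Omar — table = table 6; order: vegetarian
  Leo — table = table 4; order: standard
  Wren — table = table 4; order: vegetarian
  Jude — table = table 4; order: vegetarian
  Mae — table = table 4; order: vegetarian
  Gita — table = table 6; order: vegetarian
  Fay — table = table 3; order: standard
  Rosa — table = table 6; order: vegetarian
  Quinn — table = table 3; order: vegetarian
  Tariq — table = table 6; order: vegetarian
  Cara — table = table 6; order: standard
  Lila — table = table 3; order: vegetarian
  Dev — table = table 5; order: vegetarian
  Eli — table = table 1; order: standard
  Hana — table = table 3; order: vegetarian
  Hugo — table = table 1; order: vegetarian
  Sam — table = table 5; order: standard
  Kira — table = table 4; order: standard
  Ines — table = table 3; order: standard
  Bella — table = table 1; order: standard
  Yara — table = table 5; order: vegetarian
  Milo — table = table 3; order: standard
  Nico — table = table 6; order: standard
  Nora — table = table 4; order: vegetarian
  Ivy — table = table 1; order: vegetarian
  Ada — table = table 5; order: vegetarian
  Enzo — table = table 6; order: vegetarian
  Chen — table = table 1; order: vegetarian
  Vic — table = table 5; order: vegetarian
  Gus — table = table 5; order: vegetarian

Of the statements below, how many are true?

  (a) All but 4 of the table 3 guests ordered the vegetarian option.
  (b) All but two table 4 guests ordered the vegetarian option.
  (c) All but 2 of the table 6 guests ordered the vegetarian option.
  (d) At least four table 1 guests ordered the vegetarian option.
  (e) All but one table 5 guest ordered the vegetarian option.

5

(a) table 3: |A| = 8, |A ∩ B| = 4; needs |A ∖ B| = 4 — true.
(b) table 4: |A| = 7, |A ∩ B| = 5; needs |A ∖ B| = 2 — true.
(c) table 6: |A| = 8, |A ∩ B| = 6; needs |A ∖ B| = 2 — true.
(d) table 1: |A| = 7, |A ∩ B| = 4; needs |A ∩ B| ≥ 4 — true.
(e) table 5: |A| = 6, |A ∩ B| = 5; needs |A ∖ B| = 1 — true.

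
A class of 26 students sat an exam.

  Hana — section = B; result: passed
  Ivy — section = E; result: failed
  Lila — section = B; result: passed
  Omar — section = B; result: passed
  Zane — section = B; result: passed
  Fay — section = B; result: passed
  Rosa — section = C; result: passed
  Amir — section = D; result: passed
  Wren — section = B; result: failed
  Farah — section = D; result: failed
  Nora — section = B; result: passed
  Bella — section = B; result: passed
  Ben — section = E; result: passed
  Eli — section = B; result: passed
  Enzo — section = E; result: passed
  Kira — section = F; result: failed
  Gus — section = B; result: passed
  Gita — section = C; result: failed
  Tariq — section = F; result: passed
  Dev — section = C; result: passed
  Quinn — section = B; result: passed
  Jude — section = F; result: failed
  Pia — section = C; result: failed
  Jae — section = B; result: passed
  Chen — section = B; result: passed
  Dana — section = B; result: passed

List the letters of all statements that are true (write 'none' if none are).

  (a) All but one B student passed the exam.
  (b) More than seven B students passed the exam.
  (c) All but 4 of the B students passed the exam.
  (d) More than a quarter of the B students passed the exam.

(a), (b), (d)

|A| = 14, |A ∩ B| = 13, |A ∖ B| = 1.
(a) |A ∖ B| = 1: holds.
(b) |A ∩ B| > 7: holds.
(c) |A ∖ B| = 4: fails.
(d) |A ∩ B| / |A| > 1/4: holds.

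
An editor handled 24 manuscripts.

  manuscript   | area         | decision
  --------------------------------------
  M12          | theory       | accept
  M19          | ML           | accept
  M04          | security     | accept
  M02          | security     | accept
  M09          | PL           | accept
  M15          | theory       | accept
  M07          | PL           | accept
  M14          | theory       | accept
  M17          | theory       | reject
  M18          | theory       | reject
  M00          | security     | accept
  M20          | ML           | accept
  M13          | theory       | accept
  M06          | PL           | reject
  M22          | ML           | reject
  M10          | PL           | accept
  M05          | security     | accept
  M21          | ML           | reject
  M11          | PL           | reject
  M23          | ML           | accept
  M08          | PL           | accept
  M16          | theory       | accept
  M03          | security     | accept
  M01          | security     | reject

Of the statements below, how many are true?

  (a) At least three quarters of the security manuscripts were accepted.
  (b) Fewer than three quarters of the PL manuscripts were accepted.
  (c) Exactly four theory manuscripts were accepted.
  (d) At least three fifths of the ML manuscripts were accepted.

3

(a) security: |A| = 6, |A ∩ B| = 5; needs |A ∩ B| / |A| ≥ 3/4 — true.
(b) PL: |A| = 6, |A ∩ B| = 4; needs |A ∩ B| / |A| < 3/4 — true.
(c) theory: |A| = 7, |A ∩ B| = 5; needs |A ∩ B| = 4 — false.
(d) ML: |A| = 5, |A ∩ B| = 3; needs |A ∩ B| / |A| ≥ 3/5 — true.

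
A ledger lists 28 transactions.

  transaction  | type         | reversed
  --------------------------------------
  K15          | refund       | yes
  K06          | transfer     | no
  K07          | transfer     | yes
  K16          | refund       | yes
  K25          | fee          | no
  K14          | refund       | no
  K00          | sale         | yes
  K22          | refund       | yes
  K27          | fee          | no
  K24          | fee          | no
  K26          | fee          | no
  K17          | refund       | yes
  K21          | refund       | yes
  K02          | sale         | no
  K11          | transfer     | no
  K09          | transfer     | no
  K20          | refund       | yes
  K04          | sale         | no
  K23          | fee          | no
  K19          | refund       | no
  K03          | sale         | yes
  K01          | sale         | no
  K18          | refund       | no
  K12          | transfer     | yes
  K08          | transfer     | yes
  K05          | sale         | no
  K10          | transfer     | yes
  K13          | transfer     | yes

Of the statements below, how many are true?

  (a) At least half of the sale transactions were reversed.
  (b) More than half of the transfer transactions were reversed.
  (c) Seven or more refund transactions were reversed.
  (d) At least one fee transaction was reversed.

(a) sale: |A| = 6, |A ∩ B| = 2; needs |A ∩ B| ≥ |A ∖ B| — false.
(b) transfer: |A| = 8, |A ∩ B| = 5; needs |A ∩ B| > |A ∖ B| — true.
(c) refund: |A| = 9, |A ∩ B| = 6; needs |A ∩ B| ≥ 7 — false.
(d) fee: |A| = 5, |A ∩ B| = 0; needs A ∩ B ≠ ∅ (|A ∩ B| ≥ 1) — false.

1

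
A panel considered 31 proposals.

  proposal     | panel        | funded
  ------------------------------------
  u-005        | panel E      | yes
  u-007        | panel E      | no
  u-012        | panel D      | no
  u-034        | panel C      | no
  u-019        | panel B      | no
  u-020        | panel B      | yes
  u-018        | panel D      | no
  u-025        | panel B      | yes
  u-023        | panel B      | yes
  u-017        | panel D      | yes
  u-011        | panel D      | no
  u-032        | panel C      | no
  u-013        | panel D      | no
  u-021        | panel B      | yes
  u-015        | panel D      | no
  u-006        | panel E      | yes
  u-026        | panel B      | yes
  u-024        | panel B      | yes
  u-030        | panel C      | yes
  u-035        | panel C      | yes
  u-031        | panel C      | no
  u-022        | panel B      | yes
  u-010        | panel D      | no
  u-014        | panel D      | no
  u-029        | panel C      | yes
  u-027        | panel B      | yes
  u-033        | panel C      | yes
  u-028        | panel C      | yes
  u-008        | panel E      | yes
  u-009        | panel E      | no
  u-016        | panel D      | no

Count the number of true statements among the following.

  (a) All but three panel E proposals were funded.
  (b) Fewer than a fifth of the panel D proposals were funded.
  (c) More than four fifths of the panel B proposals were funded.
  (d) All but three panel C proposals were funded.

3

(a) panel E: |A| = 5, |A ∩ B| = 3; needs |A ∖ B| = 3 — false.
(b) panel D: |A| = 9, |A ∩ B| = 1; needs |A ∩ B| / |A| < 1/5 — true.
(c) panel B: |A| = 9, |A ∩ B| = 8; needs |A ∩ B| / |A| > 4/5 — true.
(d) panel C: |A| = 8, |A ∩ B| = 5; needs |A ∖ B| = 3 — true.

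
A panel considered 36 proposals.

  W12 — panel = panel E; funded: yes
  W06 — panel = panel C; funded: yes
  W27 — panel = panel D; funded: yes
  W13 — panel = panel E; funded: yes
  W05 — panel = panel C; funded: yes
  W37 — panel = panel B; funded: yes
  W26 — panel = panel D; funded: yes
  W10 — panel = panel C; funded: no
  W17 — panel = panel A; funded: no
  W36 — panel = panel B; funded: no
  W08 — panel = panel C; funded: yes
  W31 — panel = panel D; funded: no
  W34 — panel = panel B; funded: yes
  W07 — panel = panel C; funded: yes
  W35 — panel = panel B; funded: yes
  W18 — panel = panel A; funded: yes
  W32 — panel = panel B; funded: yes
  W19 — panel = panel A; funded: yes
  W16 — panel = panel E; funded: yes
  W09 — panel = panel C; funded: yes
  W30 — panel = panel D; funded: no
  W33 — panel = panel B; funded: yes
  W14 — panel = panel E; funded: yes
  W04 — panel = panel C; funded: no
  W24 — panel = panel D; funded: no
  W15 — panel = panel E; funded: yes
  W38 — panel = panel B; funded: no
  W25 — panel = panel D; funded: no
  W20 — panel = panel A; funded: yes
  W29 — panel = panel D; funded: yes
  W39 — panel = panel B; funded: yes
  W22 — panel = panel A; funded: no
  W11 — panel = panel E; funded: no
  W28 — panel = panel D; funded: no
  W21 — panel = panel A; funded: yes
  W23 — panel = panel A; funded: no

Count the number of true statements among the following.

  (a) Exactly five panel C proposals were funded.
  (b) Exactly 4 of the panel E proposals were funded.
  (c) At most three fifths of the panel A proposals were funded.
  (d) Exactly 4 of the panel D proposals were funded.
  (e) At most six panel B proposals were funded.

(a) panel C: |A| = 7, |A ∩ B| = 5; needs |A ∩ B| = 5 — true.
(b) panel E: |A| = 6, |A ∩ B| = 5; needs |A ∩ B| = 4 — false.
(c) panel A: |A| = 7, |A ∩ B| = 4; needs |A ∩ B| / |A| ≤ 3/5 — true.
(d) panel D: |A| = 8, |A ∩ B| = 3; needs |A ∩ B| = 4 — false.
(e) panel B: |A| = 8, |A ∩ B| = 6; needs |A ∩ B| ≤ 6 — true.

3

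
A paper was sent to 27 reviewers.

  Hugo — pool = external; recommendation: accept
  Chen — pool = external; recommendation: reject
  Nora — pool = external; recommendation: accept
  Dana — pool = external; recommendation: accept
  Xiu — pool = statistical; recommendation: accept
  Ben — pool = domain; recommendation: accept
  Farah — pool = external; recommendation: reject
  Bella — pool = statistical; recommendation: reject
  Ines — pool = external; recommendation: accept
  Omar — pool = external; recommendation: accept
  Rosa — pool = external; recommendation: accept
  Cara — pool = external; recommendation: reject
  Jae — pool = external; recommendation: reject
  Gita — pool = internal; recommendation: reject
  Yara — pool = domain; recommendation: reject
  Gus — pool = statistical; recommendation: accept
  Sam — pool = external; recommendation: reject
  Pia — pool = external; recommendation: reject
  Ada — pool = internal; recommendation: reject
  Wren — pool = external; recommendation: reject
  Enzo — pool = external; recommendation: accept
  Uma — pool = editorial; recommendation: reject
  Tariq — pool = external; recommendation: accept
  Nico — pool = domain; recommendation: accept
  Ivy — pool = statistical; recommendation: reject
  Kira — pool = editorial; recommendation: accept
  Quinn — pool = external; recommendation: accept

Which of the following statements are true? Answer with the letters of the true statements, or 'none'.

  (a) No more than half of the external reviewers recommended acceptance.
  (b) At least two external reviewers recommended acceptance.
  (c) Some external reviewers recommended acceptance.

|A| = 16, |A ∩ B| = 9, |A ∖ B| = 7.
(a) |A ∩ B| ≤ |A ∖ B|: fails.
(b) |A ∩ B| ≥ 2: holds.
(c) A ∩ B ≠ ∅ (|A ∩ B| ≥ 1): holds.

(b), (c)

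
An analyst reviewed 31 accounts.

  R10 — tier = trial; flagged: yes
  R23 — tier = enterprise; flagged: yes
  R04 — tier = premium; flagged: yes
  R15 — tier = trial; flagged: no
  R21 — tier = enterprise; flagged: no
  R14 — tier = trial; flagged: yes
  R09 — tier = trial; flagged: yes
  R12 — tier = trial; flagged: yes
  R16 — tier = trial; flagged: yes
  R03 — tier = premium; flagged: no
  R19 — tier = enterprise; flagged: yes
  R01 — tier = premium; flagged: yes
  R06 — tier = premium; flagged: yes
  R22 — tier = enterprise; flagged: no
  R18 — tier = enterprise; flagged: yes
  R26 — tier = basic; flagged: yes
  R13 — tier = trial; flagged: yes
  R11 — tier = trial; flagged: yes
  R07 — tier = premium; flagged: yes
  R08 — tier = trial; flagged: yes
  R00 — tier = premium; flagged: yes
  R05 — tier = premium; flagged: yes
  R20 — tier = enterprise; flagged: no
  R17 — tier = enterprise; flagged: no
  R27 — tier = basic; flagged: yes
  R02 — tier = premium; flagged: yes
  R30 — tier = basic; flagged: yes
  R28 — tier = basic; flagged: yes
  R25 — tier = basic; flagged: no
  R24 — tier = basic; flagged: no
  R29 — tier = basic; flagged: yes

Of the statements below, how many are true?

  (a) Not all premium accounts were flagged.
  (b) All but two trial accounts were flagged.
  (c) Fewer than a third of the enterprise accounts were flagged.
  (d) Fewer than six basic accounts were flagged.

2

(a) premium: |A| = 8, |A ∩ B| = 7; needs A ⊄ B (|A ∖ B| ≥ 1) — true.
(b) trial: |A| = 9, |A ∩ B| = 8; needs |A ∖ B| = 2 — false.
(c) enterprise: |A| = 7, |A ∩ B| = 3; needs |A ∩ B| / |A| < 1/3 — false.
(d) basic: |A| = 7, |A ∩ B| = 5; needs |A ∩ B| < 6 — true.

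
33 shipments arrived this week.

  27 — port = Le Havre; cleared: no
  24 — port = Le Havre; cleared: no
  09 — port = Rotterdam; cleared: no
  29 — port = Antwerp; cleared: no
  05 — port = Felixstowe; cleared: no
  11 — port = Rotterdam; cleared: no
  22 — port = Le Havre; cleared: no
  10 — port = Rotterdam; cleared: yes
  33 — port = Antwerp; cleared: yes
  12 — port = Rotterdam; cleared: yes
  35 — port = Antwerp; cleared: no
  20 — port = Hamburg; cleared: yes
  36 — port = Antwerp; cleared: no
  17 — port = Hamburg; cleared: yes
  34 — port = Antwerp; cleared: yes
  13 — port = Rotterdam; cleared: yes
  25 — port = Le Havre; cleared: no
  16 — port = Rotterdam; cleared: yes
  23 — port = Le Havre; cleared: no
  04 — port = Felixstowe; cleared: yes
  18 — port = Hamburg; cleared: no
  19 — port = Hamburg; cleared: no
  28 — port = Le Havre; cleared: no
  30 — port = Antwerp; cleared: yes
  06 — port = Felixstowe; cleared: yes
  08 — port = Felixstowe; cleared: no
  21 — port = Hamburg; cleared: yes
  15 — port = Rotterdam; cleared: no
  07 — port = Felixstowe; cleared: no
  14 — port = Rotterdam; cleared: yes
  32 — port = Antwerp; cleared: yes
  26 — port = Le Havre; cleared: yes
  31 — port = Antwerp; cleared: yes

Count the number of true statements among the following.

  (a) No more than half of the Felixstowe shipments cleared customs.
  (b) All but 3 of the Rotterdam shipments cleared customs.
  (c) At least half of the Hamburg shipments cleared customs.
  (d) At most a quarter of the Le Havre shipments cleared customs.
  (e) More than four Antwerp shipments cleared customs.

5

(a) Felixstowe: |A| = 5, |A ∩ B| = 2; needs |A ∩ B| ≤ |A ∖ B| — true.
(b) Rotterdam: |A| = 8, |A ∩ B| = 5; needs |A ∖ B| = 3 — true.
(c) Hamburg: |A| = 5, |A ∩ B| = 3; needs |A ∩ B| ≥ |A ∖ B| — true.
(d) Le Havre: |A| = 7, |A ∩ B| = 1; needs |A ∩ B| / |A| ≤ 1/4 — true.
(e) Antwerp: |A| = 8, |A ∩ B| = 5; needs |A ∩ B| > 4 — true.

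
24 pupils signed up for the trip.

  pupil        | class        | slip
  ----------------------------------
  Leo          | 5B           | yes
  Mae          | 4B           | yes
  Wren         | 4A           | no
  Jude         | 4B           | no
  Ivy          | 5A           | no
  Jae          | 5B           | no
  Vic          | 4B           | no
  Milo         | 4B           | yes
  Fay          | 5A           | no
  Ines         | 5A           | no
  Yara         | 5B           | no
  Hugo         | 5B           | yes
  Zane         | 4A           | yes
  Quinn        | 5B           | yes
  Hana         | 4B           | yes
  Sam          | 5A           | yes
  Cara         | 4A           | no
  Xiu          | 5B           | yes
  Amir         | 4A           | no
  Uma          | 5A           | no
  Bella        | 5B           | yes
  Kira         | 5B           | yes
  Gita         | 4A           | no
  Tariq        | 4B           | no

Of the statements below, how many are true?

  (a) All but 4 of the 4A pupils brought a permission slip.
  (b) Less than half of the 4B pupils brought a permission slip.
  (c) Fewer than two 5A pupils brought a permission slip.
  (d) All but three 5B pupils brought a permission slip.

(a) 4A: |A| = 5, |A ∩ B| = 1; needs |A ∖ B| = 4 — true.
(b) 4B: |A| = 6, |A ∩ B| = 3; needs |A ∩ B| < |A ∖ B| — false.
(c) 5A: |A| = 5, |A ∩ B| = 1; needs |A ∩ B| < 2 — true.
(d) 5B: |A| = 8, |A ∩ B| = 6; needs |A ∖ B| = 3 — false.

2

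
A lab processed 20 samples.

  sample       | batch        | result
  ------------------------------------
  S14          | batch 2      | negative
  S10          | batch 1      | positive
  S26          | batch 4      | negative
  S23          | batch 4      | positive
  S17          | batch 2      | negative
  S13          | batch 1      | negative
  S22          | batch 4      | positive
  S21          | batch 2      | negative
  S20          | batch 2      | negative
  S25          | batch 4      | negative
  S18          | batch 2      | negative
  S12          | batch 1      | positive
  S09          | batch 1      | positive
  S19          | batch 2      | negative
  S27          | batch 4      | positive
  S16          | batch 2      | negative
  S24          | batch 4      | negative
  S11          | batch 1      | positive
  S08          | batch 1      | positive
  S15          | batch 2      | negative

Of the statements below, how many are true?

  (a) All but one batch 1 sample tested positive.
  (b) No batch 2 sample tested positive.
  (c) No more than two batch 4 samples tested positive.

(a) batch 1: |A| = 6, |A ∩ B| = 5; needs |A ∖ B| = 1 — true.
(b) batch 2: |A| = 8, |A ∩ B| = 0; needs A ∩ B = ∅ (|A ∩ B| = 0) — true.
(c) batch 4: |A| = 6, |A ∩ B| = 3; needs |A ∩ B| ≤ 2 — false.

2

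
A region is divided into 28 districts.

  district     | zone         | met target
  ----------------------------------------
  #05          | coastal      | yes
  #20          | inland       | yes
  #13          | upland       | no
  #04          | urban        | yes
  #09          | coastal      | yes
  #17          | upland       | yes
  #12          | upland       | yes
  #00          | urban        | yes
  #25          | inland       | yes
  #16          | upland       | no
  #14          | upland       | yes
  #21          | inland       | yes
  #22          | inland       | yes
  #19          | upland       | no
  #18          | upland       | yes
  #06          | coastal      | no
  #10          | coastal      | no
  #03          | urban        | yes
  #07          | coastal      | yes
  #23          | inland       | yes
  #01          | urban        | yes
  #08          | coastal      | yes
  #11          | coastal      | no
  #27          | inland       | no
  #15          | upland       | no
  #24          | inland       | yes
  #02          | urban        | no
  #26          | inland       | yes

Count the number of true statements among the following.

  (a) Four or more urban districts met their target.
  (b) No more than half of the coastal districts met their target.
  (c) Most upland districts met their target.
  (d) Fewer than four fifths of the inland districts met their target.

1

(a) urban: |A| = 5, |A ∩ B| = 4; needs |A ∩ B| ≥ 4 — true.
(b) coastal: |A| = 7, |A ∩ B| = 4; needs |A ∩ B| ≤ |A ∖ B| — false.
(c) upland: |A| = 8, |A ∩ B| = 4; needs |A ∩ B| > |A ∖ B| — false.
(d) inland: |A| = 8, |A ∩ B| = 7; needs |A ∩ B| / |A| < 4/5 — false.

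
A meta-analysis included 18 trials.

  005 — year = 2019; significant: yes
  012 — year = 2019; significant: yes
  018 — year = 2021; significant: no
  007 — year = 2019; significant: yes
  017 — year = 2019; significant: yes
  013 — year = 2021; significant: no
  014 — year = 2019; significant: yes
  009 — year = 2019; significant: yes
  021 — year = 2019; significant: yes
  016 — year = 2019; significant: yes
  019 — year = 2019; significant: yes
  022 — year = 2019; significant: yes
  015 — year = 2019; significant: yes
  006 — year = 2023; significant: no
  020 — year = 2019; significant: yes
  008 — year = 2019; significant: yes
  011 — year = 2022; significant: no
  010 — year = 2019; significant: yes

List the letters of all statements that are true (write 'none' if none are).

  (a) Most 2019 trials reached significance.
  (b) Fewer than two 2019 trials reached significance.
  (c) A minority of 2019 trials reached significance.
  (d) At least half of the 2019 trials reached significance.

(a), (d)

|A| = 14, |A ∩ B| = 14, |A ∖ B| = 0.
(a) |A ∩ B| > |A ∖ B|: holds.
(b) |A ∩ B| < 2: fails.
(c) |A ∩ B| < |A ∖ B|: fails.
(d) |A ∩ B| ≥ |A ∖ B|: holds.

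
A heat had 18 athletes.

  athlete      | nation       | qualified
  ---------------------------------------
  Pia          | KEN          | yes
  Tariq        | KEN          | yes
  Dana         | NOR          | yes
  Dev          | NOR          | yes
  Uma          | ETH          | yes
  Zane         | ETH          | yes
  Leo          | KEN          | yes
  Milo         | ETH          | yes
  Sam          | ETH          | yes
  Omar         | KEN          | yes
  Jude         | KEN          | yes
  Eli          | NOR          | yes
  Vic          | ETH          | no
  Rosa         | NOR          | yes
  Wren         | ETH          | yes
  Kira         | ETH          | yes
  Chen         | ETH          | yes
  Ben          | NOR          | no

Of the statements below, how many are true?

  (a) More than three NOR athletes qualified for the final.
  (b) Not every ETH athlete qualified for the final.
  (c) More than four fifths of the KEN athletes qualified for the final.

3

(a) NOR: |A| = 5, |A ∩ B| = 4; needs |A ∩ B| > 3 — true.
(b) ETH: |A| = 8, |A ∩ B| = 7; needs A ⊄ B (|A ∖ B| ≥ 1) — true.
(c) KEN: |A| = 5, |A ∩ B| = 5; needs |A ∩ B| / |A| > 4/5 — true.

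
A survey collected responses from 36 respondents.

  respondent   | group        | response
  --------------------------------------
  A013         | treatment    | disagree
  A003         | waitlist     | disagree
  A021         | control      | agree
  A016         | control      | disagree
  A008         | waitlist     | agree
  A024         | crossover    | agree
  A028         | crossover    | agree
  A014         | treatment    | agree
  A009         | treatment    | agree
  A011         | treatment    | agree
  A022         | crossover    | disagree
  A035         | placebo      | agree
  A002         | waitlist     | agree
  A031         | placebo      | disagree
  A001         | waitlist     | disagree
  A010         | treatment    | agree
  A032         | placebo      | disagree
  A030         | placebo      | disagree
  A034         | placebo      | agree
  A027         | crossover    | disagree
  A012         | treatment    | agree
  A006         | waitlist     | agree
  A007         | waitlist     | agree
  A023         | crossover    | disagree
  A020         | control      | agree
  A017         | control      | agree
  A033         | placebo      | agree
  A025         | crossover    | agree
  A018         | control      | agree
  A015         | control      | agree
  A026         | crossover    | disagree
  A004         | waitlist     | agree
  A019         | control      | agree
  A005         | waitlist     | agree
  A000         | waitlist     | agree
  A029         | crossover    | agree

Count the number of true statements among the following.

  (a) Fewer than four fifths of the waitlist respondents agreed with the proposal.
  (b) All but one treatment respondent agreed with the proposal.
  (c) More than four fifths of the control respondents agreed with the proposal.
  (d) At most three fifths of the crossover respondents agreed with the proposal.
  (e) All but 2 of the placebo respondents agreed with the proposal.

4

(a) waitlist: |A| = 9, |A ∩ B| = 7; needs |A ∩ B| / |A| < 4/5 — true.
(b) treatment: |A| = 6, |A ∩ B| = 5; needs |A ∖ B| = 1 — true.
(c) control: |A| = 7, |A ∩ B| = 6; needs |A ∩ B| / |A| > 4/5 — true.
(d) crossover: |A| = 8, |A ∩ B| = 4; needs |A ∩ B| / |A| ≤ 3/5 — true.
(e) placebo: |A| = 6, |A ∩ B| = 3; needs |A ∖ B| = 2 — false.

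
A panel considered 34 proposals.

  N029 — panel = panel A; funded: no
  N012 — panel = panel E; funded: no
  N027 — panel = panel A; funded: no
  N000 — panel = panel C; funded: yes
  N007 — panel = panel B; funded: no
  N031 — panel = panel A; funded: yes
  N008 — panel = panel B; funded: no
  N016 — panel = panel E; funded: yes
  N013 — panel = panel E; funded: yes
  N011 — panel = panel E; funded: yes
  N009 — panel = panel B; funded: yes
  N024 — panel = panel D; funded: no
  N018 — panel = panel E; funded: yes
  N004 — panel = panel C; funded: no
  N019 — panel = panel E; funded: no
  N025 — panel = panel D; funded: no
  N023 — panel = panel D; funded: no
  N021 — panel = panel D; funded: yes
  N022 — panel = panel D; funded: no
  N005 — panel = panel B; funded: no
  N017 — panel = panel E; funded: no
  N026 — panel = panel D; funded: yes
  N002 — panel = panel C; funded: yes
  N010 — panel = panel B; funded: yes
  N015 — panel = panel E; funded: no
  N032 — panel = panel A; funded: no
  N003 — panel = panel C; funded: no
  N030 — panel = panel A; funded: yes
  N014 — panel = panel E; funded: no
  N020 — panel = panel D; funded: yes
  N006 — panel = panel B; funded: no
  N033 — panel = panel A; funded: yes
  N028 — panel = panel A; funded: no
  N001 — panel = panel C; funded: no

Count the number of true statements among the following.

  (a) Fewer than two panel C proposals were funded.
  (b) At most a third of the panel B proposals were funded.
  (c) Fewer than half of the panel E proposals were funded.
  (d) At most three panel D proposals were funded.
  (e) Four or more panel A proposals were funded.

3

(a) panel C: |A| = 5, |A ∩ B| = 2; needs |A ∩ B| < 2 — false.
(b) panel B: |A| = 6, |A ∩ B| = 2; needs |A ∩ B| / |A| ≤ 1/3 — true.
(c) panel E: |A| = 9, |A ∩ B| = 4; needs |A ∩ B| < |A ∖ B| — true.
(d) panel D: |A| = 7, |A ∩ B| = 3; needs |A ∩ B| ≤ 3 — true.
(e) panel A: |A| = 7, |A ∩ B| = 3; needs |A ∩ B| ≥ 4 — false.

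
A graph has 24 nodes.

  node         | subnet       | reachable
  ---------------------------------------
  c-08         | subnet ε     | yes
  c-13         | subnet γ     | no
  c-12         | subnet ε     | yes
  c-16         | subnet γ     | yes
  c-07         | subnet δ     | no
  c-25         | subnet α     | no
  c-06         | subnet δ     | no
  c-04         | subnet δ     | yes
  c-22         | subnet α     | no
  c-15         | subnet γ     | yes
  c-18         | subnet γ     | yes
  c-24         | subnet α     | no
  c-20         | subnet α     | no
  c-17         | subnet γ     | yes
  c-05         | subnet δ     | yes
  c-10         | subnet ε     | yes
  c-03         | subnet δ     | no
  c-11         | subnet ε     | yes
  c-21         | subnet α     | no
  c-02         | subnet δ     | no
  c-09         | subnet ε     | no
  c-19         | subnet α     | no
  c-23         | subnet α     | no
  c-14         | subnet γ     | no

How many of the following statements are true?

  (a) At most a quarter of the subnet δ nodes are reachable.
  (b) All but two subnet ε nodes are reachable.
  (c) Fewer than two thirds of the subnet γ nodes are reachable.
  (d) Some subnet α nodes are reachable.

0

(a) subnet δ: |A| = 6, |A ∩ B| = 2; needs |A ∩ B| / |A| ≤ 1/4 — false.
(b) subnet ε: |A| = 5, |A ∩ B| = 4; needs |A ∖ B| = 2 — false.
(c) subnet γ: |A| = 6, |A ∩ B| = 4; needs |A ∩ B| / |A| < 2/3 — false.
(d) subnet α: |A| = 7, |A ∩ B| = 0; needs A ∩ B ≠ ∅ (|A ∩ B| ≥ 1) — false.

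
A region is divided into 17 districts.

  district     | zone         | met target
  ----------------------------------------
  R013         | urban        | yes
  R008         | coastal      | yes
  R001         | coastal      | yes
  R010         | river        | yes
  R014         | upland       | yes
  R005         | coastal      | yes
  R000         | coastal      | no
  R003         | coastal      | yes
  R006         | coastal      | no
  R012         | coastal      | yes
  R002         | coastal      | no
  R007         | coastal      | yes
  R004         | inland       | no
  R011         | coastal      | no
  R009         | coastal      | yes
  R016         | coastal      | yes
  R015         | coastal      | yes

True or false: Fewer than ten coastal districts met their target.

'Fewer than ten coastal districts met their target' holds iff |A ∩ B| < 10.
A (the restrictor) = {R008, R001, R005, R000, R003, R006, R012, R002, R007, R011, R009, R016, R015}, |A| = 13.
A ∩ B = {R008, R001, R005, R003, R012, R007, R009, R016, R015}, so |A ∩ B| = 9.
|A ∩ B| = 9, so the statement is true.

True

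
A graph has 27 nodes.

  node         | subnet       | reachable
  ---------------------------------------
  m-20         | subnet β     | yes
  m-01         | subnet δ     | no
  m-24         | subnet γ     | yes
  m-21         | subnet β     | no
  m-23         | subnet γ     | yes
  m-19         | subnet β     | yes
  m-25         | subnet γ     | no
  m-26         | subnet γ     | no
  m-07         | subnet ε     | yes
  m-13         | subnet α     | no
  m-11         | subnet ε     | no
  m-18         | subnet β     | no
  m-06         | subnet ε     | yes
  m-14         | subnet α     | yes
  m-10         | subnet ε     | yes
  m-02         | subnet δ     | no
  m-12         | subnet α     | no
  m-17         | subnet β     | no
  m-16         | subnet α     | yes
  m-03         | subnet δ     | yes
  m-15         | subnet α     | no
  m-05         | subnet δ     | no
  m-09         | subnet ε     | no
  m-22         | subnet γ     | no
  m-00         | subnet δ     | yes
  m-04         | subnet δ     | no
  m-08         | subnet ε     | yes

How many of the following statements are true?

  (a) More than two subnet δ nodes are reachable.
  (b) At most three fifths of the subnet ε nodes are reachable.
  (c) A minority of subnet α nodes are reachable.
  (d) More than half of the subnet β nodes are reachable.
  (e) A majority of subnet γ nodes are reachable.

(a) subnet δ: |A| = 6, |A ∩ B| = 2; needs |A ∩ B| > 2 — false.
(b) subnet ε: |A| = 6, |A ∩ B| = 4; needs |A ∩ B| / |A| ≤ 3/5 — false.
(c) subnet α: |A| = 5, |A ∩ B| = 2; needs |A ∩ B| < |A ∖ B| — true.
(d) subnet β: |A| = 5, |A ∩ B| = 2; needs |A ∩ B| > |A ∖ B| — false.
(e) subnet γ: |A| = 5, |A ∩ B| = 2; needs |A ∩ B| > |A ∖ B| — false.

1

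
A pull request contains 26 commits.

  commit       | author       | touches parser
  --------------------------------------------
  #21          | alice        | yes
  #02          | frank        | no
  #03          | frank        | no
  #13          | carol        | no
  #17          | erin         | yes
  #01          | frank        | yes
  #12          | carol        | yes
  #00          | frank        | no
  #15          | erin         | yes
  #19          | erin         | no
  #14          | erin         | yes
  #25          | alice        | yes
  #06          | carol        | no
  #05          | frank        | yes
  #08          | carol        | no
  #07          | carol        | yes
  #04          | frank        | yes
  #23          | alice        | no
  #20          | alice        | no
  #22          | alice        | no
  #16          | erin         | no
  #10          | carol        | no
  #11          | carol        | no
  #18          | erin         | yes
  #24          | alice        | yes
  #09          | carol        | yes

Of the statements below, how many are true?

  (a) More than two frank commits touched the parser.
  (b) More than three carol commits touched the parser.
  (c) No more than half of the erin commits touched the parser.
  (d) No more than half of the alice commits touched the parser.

(a) frank: |A| = 6, |A ∩ B| = 3; needs |A ∩ B| > 2 — true.
(b) carol: |A| = 8, |A ∩ B| = 3; needs |A ∩ B| > 3 — false.
(c) erin: |A| = 6, |A ∩ B| = 4; needs |A ∩ B| ≤ |A ∖ B| — false.
(d) alice: |A| = 6, |A ∩ B| = 3; needs |A ∩ B| ≤ |A ∖ B| — true.

2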